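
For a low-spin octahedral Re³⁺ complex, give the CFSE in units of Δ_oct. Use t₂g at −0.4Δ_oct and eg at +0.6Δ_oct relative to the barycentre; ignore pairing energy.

Re is in group 7, so Re³⁺ is d⁴ (7 − 3 = 4).
Configuration: t₂g⁴ eg⁰.
CFSE = 4(-0.4Δ_oct) + 0(0.6Δ_oct) = -1.6Δ_oct + 0.0Δ_oct = -1.6Δ_oct.

-1.6 Δ_oct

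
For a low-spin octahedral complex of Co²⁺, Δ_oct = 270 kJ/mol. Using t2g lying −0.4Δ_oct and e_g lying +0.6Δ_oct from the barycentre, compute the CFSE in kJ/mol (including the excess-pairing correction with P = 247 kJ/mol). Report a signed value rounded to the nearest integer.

Co²⁺: group 9, so d-count = 9 − 2 = 7.
Electron filling gives t2g^6 e_g^1.
Orbital CFSE = 6(-0.4) + 1(0.6) = -1.8Δ_oct = -1.8 × 270 = -486 kJ/mol.
Relative to high-spin t2g^5 e_g^2 (2 paired), the low-spin configuration has 1 additional pair, contributing +1 × 247 = +247 kJ/mol.
Overall CFSE = -486 + 247 = -239 kJ/mol.

-239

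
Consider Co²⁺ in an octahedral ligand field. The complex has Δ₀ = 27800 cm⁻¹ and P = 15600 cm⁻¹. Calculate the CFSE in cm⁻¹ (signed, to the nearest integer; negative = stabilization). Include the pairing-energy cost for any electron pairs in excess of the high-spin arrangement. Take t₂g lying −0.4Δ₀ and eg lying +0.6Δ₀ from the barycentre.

Group 9 minus oxidation state +2 gives a d⁷ configuration for Co²⁺.
Here Δ₀ > P (27800 > 15600), so the low-spin state is favoured.
That gives t₂g⁶ eg¹.
Orbital CFSE = -1.8Δ₀ = -1.8 × 27800 = -50040 cm⁻¹.
Excess pairs vs high-spin: 3 − 2 = 1; pairing cost = +15600 cm⁻¹.
Net CFSE = -50040 + 15600 = -34440 cm⁻¹.

-34440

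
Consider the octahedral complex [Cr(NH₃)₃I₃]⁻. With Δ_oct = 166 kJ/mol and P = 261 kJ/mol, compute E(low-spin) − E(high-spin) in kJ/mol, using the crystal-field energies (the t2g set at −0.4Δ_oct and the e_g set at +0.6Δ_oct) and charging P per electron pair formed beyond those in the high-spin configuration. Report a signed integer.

Ligand charges: 3×(+0) from NH₃ and 3×(-1) from I⁻ sum to -3; with overall charge -1, Cr is +2.
Cr sits in group 6; removing 2 electrons leaves Cr²⁺ with 6 − 2 = 4 d electrons.
In the high-spin limit (t2g^3 e_g^1) the orbital term is -0.6Δ_oct = -100 kJ/mol, with no excess pairing.
For low-spin the configuration is t2g^4 e_g^0: orbital energy -1.6 × 166 = -266 kJ/mol, and 1 additional pair relative to high-spin adds 261 kJ/mol, giving -5 kJ/mol.
The difference is -5 − (-100) = 95 kJ/mol, so high-spin lies lower.

95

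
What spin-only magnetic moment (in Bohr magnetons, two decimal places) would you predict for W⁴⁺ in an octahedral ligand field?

2.83 Bohr magnetons

W is in group 6, so W⁴⁺ is d² (6 − 4 = 2).
For octahedral d² the high- and low-spin configurations coincide.
Configuration: t₂g² eg⁰ → 2 unpaired electrons.
μ(spin-only) = √[2(2+2)] = √8 ≈ 2.83 Bohr magnetons.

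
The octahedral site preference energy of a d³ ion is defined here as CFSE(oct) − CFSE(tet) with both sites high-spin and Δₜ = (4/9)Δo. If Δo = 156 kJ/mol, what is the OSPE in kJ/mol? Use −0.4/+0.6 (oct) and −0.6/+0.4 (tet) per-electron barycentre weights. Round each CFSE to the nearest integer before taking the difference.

In an octahedral site d³ (HS) is t₂g³ eg⁰, giving CFSE(oct) = -1.2Δo = -187 kJ/mol.
In a tetrahedral site the filling is e² t₂¹: CFSE(tet) = -0.8Δₜ = -0.8 × (4/9)(156) = -55 kJ/mol.
OSPE = -187 − (-55) = -132 kJ/mol.

-132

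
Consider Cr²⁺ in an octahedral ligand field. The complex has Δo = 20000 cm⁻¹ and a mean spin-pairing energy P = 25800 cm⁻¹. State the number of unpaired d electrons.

Cr is in group 6, so Cr²⁺ is d⁴ (6 − 2 = 4).
Here Δo < P (20000 < 25800), so the high-spin state is favoured.
Configuration: t₂g³ eg¹.
Unpaired electrons: 4.

4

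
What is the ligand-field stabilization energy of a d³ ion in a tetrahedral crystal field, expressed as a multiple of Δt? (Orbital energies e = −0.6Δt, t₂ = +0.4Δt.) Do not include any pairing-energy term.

-0.8 Δt

With tetrahedral geometry the complex is necessarily high-spin.
Configuration: e² t₂¹.
CFSE = 2(-0.6Δt) + 1(0.4Δt) = -1.2Δt + 0.4Δt = -0.8Δt.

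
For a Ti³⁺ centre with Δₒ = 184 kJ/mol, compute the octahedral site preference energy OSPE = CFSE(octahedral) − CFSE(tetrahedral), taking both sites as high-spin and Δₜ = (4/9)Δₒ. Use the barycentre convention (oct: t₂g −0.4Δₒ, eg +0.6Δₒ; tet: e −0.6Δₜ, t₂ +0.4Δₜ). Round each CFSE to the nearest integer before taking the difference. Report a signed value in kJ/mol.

-25

Ti sits in group 4; removing 3 electrons leaves Ti³⁺ with 4 − 3 = 1 d electrons.
Octahedral high-spin t₂g¹ eg⁰: CFSE = -0.4 × 184 = -74 kJ/mol.
In a tetrahedral site the filling is e¹ t₂⁰: CFSE(tet) = -0.6Δₜ = -0.6 × (4/9)(184) = -49 kJ/mol.
OSPE = -74 − (-49) = -25 kJ/mol.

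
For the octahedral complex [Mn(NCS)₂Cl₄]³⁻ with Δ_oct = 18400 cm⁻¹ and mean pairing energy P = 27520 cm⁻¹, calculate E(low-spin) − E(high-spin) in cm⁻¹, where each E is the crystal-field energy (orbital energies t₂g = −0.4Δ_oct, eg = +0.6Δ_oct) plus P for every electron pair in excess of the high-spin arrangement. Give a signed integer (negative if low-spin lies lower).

9120

Ligand charges: 2×(-1) from NCS⁻ and 4×(-1) from Cl⁻ sum to -6; with overall charge -3, Mn is +3.
Mn³⁺: group 7, so d-count = 7 − 3 = 4.
High-spin: t₂g³ eg¹, CFSE = -0.6Δ_oct = -11040 cm⁻¹.
Low-spin t₂g⁴ eg⁰ gives -1.6Δ_oct = -29440 cm⁻¹, but forming 1 extra pair costs 1P = 27520 cm⁻¹, so E(LS) = -29440 + 27520 = -1920 cm⁻¹.
The difference is -1920 − (-11040) = 9120 cm⁻¹, so high-spin lies lower.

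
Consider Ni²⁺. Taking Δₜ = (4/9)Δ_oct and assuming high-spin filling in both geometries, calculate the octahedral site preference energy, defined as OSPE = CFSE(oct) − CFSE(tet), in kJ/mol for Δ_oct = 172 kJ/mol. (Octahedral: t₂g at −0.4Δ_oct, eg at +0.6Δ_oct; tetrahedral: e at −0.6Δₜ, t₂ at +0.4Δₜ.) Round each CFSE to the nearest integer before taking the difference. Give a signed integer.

-145

Ni sits in group 10; removing 2 electrons leaves Ni²⁺ with 10 − 2 = 8 d electrons.
Octahedral (high-spin): t2g^6 e_g^2, CFSE = 6(−0.4) + 2(+0.6) = -1.2Δ_oct = -1.2 × 172 = -206 kJ/mol.
Tetrahedral e^4 t2^4 gives -0.8Δₜ = -0.8 × (4/9) × 172 = -61 kJ/mol.
Subtracting, OSPE = -206 − (-61) = -145 kJ/mol.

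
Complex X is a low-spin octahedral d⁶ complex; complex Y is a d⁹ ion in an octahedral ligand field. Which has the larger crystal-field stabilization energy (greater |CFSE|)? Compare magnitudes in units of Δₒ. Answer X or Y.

X: t2g^6 e_g^0, CFSE = -2.4Δₒ.
Y: For octahedral d⁹ the high- and low-spin configurations coincide; t₂g⁶ eg³, CFSE = -0.6Δₒ.
So X has the larger |CFSE|.

X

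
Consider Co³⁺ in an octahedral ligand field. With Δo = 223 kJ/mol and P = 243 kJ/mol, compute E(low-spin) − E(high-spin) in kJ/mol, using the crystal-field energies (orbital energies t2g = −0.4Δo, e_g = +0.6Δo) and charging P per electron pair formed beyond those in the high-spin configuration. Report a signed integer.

Group 9 minus oxidation state +3 gives a d⁶ configuration for Co³⁺.
High-spin: t2g^4 e_g^2, CFSE = -0.4Δo = -89 kJ/mol.
Low-spin: t2g^6 e_g^0, orbital CFSE = -2.4Δo = -535 kJ/mol; plus 2 excess pairs × P = +486 kJ/mol; total -49 kJ/mol.
The difference is -49 − (-89) = 40 kJ/mol, so high-spin lies lower.

40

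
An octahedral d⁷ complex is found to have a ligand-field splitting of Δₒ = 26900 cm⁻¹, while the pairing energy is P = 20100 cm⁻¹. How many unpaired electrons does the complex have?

With Δₒ > P the complex is low-spin.
That gives t₂g⁶ eg¹.
Unpaired electrons: 1.

1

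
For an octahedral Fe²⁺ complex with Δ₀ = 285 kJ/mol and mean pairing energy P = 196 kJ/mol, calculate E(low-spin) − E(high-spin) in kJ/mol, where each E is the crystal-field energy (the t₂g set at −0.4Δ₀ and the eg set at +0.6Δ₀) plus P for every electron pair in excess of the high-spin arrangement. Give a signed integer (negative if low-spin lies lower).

-178

Fe sits in group 8; removing 2 electrons leaves Fe²⁺ with 8 − 2 = 6 d electrons.
High-spin d⁶ fills as t₂g⁴ eg² with CFSE 4(−0.4) + 2(+0.6) = -0.4Δ₀ = -114 kJ/mol.
Low-spin: t₂g⁶ eg⁰, orbital CFSE = -2.4Δ₀ = -684 kJ/mol; plus 2 excess pairs × P = +392 kJ/mol; total -292 kJ/mol.
The difference is -292 − (-114) = -178 kJ/mol, so low-spin lies lower.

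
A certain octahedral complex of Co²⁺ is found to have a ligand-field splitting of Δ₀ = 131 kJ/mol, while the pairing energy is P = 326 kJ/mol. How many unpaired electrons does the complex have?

Co sits in group 9; removing 2 electrons leaves Co²⁺ with 9 − 2 = 7 d electrons.
With Δ₀ < P the complex is high-spin.
Configuration: t₂g⁵ eg².
Unpaired electrons: 3.

3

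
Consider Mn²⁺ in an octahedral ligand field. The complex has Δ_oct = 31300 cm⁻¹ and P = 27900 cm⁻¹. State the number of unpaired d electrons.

1

Mn is in group 7, so Mn²⁺ is d⁵ (7 − 2 = 5).
Since Δ_oct = 31300 cm⁻¹ > P = 27900 cm⁻¹, the complex adopts the low-spin configuration.
That gives t₂g⁵ eg⁰.
Unpaired electrons: 1.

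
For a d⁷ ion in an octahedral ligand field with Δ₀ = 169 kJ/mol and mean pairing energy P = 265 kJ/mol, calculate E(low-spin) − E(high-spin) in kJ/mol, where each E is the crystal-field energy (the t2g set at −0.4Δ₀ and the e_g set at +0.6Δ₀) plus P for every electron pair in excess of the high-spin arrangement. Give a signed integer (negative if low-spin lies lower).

In the high-spin limit (t2g^5 e_g^2) the orbital term is -0.8Δ₀ = -135 kJ/mol, with no excess pairing.
For low-spin the configuration is t2g^6 e_g^1: orbital energy -1.8 × 169 = -304 kJ/mol, and 1 additional pair relative to high-spin adds 265 kJ/mol, giving -39 kJ/mol.
Thus E(LS) − E(HS) = 96 kJ/mol.

96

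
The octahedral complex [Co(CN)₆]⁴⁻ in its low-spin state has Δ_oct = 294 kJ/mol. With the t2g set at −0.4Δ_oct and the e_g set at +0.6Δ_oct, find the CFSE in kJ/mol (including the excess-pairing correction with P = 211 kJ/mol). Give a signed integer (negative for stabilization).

Each CN⁻ contributes -1; 6 × (-1) = -6. With overall charge -4, Co is in the +2 oxidation state.
Group 9 minus oxidation state +2 gives a d⁷ configuration for Co²⁺.
Electron filling gives t2g^6 e_g^1.
Orbital CFSE = 6(-0.4) + 1(0.6) = -1.8Δ_oct = -1.8 × 294 = -529 kJ/mol.
High-spin d⁷ would be t2g^5 e_g^2 with 2 pairs; low-spin has 3, so 1 excess pair costs +1P = +211 kJ/mol.
Net CFSE = -529 + 211 = -318 kJ/mol.

-318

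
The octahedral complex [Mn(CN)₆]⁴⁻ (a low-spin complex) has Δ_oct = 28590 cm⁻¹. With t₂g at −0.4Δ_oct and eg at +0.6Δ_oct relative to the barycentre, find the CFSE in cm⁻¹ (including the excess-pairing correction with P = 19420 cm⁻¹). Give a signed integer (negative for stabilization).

-18340

Each CN⁻ contributes -1; 6 × (-1) = -6. With overall charge -4, Mn is in the +2 oxidation state.
Mn is in group 7, so Mn²⁺ is d⁵ (7 − 2 = 5).
Electron filling gives t₂g⁵ eg⁰.
The orbital stabilization is -2.0Δ_oct = -2.0 × 28590 = -57180 cm⁻¹.
Relative to high-spin t₂g³ eg² (0 paired), the low-spin configuration has 2 additional pairs, contributing +2 × 19420 = +38840 cm⁻¹.
Net CFSE = -57180 + 38840 = -18340 cm⁻¹.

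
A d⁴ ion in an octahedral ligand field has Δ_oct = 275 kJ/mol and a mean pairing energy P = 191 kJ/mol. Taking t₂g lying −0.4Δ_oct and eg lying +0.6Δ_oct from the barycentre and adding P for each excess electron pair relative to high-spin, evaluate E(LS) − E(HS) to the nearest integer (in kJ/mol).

High-spin: t₂g³ eg¹, CFSE = -0.6Δ_oct = -165 kJ/mol.
Low-spin: t₂g⁴ eg⁰, orbital CFSE = -1.6Δ_oct = -440 kJ/mol; plus 1 excess pair × P = +191 kJ/mol; total -249 kJ/mol.
Thus E(LS) − E(HS) = -84 kJ/mol.

-84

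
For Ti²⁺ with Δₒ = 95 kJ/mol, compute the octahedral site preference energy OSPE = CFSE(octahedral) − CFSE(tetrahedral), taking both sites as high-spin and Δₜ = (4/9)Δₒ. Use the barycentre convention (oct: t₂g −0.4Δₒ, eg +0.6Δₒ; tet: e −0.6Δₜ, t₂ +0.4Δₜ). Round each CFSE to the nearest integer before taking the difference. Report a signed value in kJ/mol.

Ti sits in group 4; removing 2 electrons leaves Ti²⁺ with 4 − 2 = 2 d electrons.
Octahedral high-spin t₂g² eg⁰: CFSE = -0.8 × 95 = -76 kJ/mol.
In a tetrahedral site the filling is e² t₂⁰: CFSE(tet) = -1.2Δₜ = -1.2 × (4/9)(95) = -51 kJ/mol.
OSPE = CFSE(oct) − CFSE(tet) = -76 − (-51) = -25 kJ/mol.

-25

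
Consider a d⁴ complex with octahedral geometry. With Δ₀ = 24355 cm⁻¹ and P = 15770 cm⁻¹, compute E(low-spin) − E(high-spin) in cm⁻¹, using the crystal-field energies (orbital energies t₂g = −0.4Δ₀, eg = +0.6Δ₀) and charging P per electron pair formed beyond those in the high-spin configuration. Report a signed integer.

-8585

High-spin d⁴ fills as t₂g³ eg¹ with CFSE 3(−0.4) + 1(+0.6) = -0.6Δ₀ = -14613 cm⁻¹.
Low-spin t₂g⁴ eg⁰ gives -1.6Δ₀ = -38968 cm⁻¹, but forming 1 extra pair costs 1P = 15770 cm⁻¹, so E(LS) = -38968 + 15770 = -23198 cm⁻¹.
The difference is -23198 − (-14613) = -8585 cm⁻¹, so low-spin lies lower.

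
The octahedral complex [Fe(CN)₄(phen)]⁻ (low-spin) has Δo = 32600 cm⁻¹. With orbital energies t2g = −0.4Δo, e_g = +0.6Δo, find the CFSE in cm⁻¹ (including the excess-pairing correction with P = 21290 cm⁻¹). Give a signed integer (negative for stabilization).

-22620

Ligand charges: 4×(-1) from CN⁻ and 1×(+0) from phen sum to -4; with overall charge -1, Fe is +3.
Fe³⁺: group 8, so d-count = 8 − 3 = 5.
The d⁵ electrons fill as t2g^5 e_g^0.
The orbital stabilization is -2.0Δo = -2.0 × 32600 = -65200 cm⁻¹.
Relative to high-spin t2g^3 e_g^2 (0 paired), the low-spin configuration has 2 additional pairs, contributing +2 × 21290 = +42580 cm⁻¹.
Net CFSE = -65200 + 42580 = -22620 cm⁻¹.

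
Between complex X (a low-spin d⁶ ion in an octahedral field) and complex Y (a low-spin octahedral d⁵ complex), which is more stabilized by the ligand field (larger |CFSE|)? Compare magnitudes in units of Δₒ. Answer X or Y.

X

X: t₂g⁶ eg⁰, CFSE = -2.4Δₒ.
Y: t2g^5 e_g^0, CFSE = -2.0Δₒ.
So X has the larger |CFSE|.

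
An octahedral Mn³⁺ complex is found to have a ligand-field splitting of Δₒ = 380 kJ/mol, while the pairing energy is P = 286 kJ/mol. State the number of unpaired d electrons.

2

Group 7 minus oxidation state +3 gives a d⁴ configuration for Mn³⁺.
Since Δₒ = 380 kJ/mol > P = 286 kJ/mol, the complex adopts the low-spin configuration.
That gives t₂g⁴ eg⁰.
Unpaired electrons: 2.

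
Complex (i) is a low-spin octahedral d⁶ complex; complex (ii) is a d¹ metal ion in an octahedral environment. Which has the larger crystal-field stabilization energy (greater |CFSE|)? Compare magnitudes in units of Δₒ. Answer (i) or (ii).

(i): t₂g⁶ eg⁰, CFSE = -2.4Δₒ.
(ii): t₂g¹ eg⁰, CFSE = -0.4Δₒ.
So (i) has the larger |CFSE|.

(i)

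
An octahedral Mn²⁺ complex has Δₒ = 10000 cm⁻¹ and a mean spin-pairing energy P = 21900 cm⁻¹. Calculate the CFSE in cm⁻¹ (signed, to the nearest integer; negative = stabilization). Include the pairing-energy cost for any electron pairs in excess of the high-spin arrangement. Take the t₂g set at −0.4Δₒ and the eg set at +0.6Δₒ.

0

Mn sits in group 7; removing 2 electrons leaves Mn²⁺ with 7 − 2 = 5 d electrons.
Δₒ < P, so pairing is avoided: the ground state is high-spin.
Filling d⁵ accordingly: t₂g³ eg².
Orbital CFSE = 0.0Δₒ = 0.0 × 10000 = 0 cm⁻¹.
High-spin has no excess pairs, so no pairing correction applies.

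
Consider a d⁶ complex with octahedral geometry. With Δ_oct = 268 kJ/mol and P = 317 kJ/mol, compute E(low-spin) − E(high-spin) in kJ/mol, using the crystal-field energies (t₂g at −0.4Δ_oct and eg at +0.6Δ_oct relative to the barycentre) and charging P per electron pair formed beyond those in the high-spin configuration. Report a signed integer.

98

High-spin d⁶ fills as t₂g⁴ eg² with CFSE 4(−0.4) + 2(+0.6) = -0.4Δ_oct = -107 kJ/mol.
Low-spin t₂g⁶ eg⁰ gives -2.4Δ_oct = -643 kJ/mol, but forming 2 extra pairs costs 2P = 634 kJ/mol, so E(LS) = -643 + 634 = -9 kJ/mol.
Thus E(LS) − E(HS) = 98 kJ/mol.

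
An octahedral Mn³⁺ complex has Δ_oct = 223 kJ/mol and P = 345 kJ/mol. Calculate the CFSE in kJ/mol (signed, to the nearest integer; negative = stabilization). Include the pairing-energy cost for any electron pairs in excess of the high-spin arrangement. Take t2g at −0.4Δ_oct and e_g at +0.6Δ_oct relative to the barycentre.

-134

Mn³⁺: group 7, so d-count = 7 − 3 = 4.
Δ_oct < P, so pairing is avoided: the ground state is high-spin.
Configuration: t2g^3 e_g^1.
Orbital CFSE = -0.6Δ_oct = -0.6 × 223 = -134 kJ/mol.
High-spin has no excess pairs, so no pairing correction applies.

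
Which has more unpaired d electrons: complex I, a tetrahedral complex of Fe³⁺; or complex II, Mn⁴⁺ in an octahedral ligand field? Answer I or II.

I

I: Fe sits in group 8; removing 3 electrons leaves Fe³⁺ with 8 − 3 = 5 d electrons; Tetrahedral fields are weak (Δₜ ≈ 4/9 Δₒ), so electrons fill high-spin; e^2 t2^3 → 5 unpaired.
II: Group 7 minus oxidation state +4 gives a d³ configuration for Mn⁴⁺; t2g^3 e_g^0 → 3 unpaired.
So I has more unpaired electrons.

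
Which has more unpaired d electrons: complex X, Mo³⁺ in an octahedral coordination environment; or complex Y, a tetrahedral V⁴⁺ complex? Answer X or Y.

X: Mo sits in group 6; removing 3 electrons leaves Mo³⁺ with 6 − 3 = 3 d electrons; t₂g³ eg⁰ → 3 unpaired.
Y: V sits in group 5; removing 4 electrons leaves V⁴⁺ with 5 − 4 = 1 d electrons; Tetrahedral splitting is small, so the complex is high-spin; e¹ t₂⁰ → 1 unpaired.
So X has more unpaired electrons.

X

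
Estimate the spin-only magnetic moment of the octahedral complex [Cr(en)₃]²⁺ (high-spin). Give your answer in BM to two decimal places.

en is neutral, so the +2 overall charge sits on Cr: oxidation state +2.
Cr²⁺: group 6, so d-count = 6 − 2 = 4.
Configuration: t₂g³ eg¹ → 4 unpaired electrons.
μ(spin-only) = √[4(4+2)] = √24 ≈ 4.90 BM.

4.90 BM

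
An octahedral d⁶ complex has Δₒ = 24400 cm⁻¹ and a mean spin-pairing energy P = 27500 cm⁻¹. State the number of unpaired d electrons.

Δₒ < P, so pairing is avoided: the ground state is high-spin.
Filling d⁶ accordingly: t₂g⁴ eg².
Unpaired electrons: 4.

4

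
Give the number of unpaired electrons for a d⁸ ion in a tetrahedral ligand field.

2

Tetrahedral splitting is small, so the complex is high-spin.
Configuration: e^4 t2^4, giving 2 unpaired electrons.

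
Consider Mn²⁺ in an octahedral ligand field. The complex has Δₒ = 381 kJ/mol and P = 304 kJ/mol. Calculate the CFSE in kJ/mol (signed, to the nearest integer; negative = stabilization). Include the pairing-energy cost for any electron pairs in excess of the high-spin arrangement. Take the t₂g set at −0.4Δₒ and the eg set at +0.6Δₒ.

Mn sits in group 7; removing 2 electrons leaves Mn²⁺ with 7 − 2 = 5 d electrons.
Since Δₒ = 381 kJ/mol > P = 304 kJ/mol, the complex adopts the low-spin configuration.
That gives t₂g⁵ eg⁰.
Orbital CFSE = -2.0Δₒ = -2.0 × 381 = -762 kJ/mol.
Excess pairs vs high-spin: 2 − 0 = 2; pairing cost = +608 kJ/mol.
Net CFSE = -762 + 608 = -154 kJ/mol.

-154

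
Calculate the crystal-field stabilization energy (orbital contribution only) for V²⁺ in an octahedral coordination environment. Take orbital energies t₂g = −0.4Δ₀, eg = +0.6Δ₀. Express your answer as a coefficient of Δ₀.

V²⁺: group 5, so d-count = 5 − 2 = 3.
Configuration: t₂g³ eg⁰.
CFSE = 3(-0.4Δ₀) + 0(0.6Δ₀) = -1.2Δ₀ + 0.0Δ₀ = -1.2Δ₀.

-1.2 Δ₀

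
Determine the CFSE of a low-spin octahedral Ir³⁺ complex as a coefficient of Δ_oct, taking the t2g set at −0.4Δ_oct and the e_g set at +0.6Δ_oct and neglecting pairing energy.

-2.4 Δ_oct

Ir sits in group 9; removing 3 electrons leaves Ir³⁺ with 9 − 3 = 6 d electrons.
Configuration: t2g^6 e_g^0.
CFSE = 6(-0.4Δ_oct) + 0(0.6Δ_oct) = -2.4Δ_oct + 0.0Δ_oct = -2.4Δ_oct.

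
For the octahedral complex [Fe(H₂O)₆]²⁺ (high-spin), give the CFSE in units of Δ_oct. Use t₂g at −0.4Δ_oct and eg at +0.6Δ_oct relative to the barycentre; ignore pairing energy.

H₂O is neutral, so the +2 overall charge sits on Fe: oxidation state +2.
Fe is in group 8, so Fe²⁺ is d⁶ (8 − 2 = 6).
Configuration: t₂g⁴ eg².
CFSE = 4(-0.4Δ_oct) + 2(0.6Δ_oct) = -1.6Δ_oct + 1.2Δ_oct = -0.4Δ_oct.

-0.4 Δ_oct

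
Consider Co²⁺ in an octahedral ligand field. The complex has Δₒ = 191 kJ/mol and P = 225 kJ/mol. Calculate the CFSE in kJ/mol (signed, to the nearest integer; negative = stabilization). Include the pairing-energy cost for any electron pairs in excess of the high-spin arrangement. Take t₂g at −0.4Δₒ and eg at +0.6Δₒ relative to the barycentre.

-153

Co is in group 9, so Co²⁺ is d⁷ (9 − 2 = 7).
With Δₒ < P the complex is high-spin.
Configuration: t₂g⁵ eg².
Orbital CFSE = -0.8Δₒ = -0.8 × 191 = -153 kJ/mol.
High-spin has no excess pairs, so no pairing correction applies.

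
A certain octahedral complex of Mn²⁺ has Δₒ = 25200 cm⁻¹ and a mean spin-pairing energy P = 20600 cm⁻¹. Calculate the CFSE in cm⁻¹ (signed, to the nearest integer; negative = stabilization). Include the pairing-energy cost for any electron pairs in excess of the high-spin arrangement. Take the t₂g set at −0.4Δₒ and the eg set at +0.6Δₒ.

Group 7 minus oxidation state +2 gives a d⁵ configuration for Mn²⁺.
With Δₒ > P the complex is low-spin.
Filling d⁵ accordingly: t₂g⁵ eg⁰.
Orbital CFSE = -2.0Δₒ = -2.0 × 25200 = -50400 cm⁻¹.
Excess pairs vs high-spin: 2 − 0 = 2; pairing cost = +41200 cm⁻¹.
Net CFSE = -50400 + 41200 = -9200 cm⁻¹.

-9200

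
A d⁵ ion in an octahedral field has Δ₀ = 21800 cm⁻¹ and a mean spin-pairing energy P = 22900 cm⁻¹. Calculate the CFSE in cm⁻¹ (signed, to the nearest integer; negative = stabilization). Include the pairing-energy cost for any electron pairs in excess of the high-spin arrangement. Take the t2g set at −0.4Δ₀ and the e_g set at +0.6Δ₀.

0

Here Δ₀ < P (21800 < 22900), so the high-spin state is favoured.
That gives t2g^3 e_g^2.
Orbital CFSE = 0.0Δ₀ = 0.0 × 21800 = 0 cm⁻¹.
High-spin has no excess pairs, so no pairing correction applies.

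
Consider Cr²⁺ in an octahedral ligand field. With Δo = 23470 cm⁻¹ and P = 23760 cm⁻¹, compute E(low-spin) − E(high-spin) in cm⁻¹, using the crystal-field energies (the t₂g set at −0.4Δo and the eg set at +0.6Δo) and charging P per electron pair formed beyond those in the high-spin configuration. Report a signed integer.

Cr is in group 6, so Cr²⁺ is d⁴ (6 − 2 = 4).
High-spin: t₂g³ eg¹, CFSE = -0.6Δo = -14082 cm⁻¹.
Low-spin t₂g⁴ eg⁰ gives -1.6Δo = -37552 cm⁻¹, but forming 1 extra pair costs 1P = 23760 cm⁻¹, so E(LS) = -37552 + 23760 = -13792 cm⁻¹.
The difference is -13792 − (-14082) = 290 cm⁻¹, so high-spin lies lower.

290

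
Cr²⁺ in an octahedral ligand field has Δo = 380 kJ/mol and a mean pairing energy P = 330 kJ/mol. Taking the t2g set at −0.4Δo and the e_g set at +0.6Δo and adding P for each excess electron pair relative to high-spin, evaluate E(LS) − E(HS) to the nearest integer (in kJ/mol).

-50

Cr sits in group 6; removing 2 electrons leaves Cr²⁺ with 6 − 2 = 4 d electrons.
High-spin d⁴ fills as t2g^3 e_g^1 with CFSE 3(−0.4) + 1(+0.6) = -0.6Δo = -228 kJ/mol.
For low-spin the configuration is t2g^4 e_g^0: orbital energy -1.6 × 380 = -608 kJ/mol, and 1 additional pair relative to high-spin adds 330 kJ/mol, giving -278 kJ/mol.
Thus E(LS) − E(HS) = -50 kJ/mol.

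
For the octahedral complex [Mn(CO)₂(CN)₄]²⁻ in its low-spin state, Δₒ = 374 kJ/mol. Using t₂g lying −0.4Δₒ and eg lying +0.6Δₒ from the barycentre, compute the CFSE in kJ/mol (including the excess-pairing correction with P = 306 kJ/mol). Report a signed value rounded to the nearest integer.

-136

Ligand charges: 2×(+0) from CO and 4×(-1) from CN⁻ sum to -4; with overall charge -2, Mn is +2.
Mn is in group 7, so Mn²⁺ is d⁵ (7 − 2 = 5).
The d⁵ electrons fill as t₂g⁵ eg⁰.
Orbital CFSE = 5(-0.4) + 0(0.6) = -2.0Δₒ = -2.0 × 374 = -748 kJ/mol.
Pairing penalty: 2 pairs vs 0 in the high-spin reference → 2 extra × P = 612 kJ/mol.
Overall CFSE = -748 + 612 = -136 kJ/mol.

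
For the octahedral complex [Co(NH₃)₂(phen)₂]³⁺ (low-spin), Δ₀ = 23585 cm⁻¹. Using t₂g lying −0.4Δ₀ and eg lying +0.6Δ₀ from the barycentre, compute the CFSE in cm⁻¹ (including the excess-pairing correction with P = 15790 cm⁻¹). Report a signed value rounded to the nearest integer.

Ligand charges: 2×(+0) from NH₃ and 2×(+0) from phen sum to +0; with overall charge +3, Co is +3.
Co sits in group 9; removing 3 electrons leaves Co³⁺ with 9 − 3 = 6 d electrons.
Configuration: t₂g⁶ eg⁰.
CFSE(orbital) = 6×(-0.4Δ₀) + 0×(0.6Δ₀) = -2.4Δ₀; with Δ₀ = 23585 cm⁻¹ that is -56604 cm⁻¹.
Pairing penalty: 3 pairs vs 1 in the high-spin reference → 2 extra × P = 31580 cm⁻¹.
Net CFSE = -56604 + 31580 = -25024 cm⁻¹.

-25024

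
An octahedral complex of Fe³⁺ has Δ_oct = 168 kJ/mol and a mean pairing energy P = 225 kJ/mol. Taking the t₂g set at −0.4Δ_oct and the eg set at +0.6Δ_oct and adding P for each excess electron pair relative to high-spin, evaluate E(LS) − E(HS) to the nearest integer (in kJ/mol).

114

Fe is in group 8, so Fe³⁺ is d⁵ (8 − 3 = 5).
In the high-spin limit (t₂g³ eg²) the orbital term is 0.0Δ_oct = 0 kJ/mol, with no excess pairing.
Low-spin: t₂g⁵ eg⁰, orbital CFSE = -2.0Δ_oct = -336 kJ/mol; plus 2 excess pairs × P = +450 kJ/mol; total 114 kJ/mol.
E(LS) − E(HS) = 114 − (0) = 114 kJ/mol.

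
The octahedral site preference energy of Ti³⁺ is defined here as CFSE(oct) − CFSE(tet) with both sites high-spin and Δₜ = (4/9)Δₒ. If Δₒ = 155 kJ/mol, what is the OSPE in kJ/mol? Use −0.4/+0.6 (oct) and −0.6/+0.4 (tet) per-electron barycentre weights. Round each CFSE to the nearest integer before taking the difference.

Group 4 minus oxidation state +3 gives a d¹ configuration for Ti³⁺.
Octahedral high-spin t₂g¹ eg⁰: CFSE = -0.4 × 155 = -62 kJ/mol.
Tetrahedral e¹ t₂⁰ gives -0.6Δₜ = -0.6 × (4/9) × 155 = -41 kJ/mol.
Subtracting, OSPE = -62 − (-41) = -21 kJ/mol.

-21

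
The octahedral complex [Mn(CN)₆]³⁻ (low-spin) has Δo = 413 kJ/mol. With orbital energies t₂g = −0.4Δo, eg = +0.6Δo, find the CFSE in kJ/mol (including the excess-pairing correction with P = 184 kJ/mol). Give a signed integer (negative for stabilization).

Each CN⁻ contributes -1; 6 × (-1) = -6. With overall charge -3, Mn is in the +3 oxidation state.
Mn is in group 7, so Mn³⁺ is d⁴ (7 − 3 = 4).
The d⁴ electrons fill as t₂g⁴ eg⁰.
Orbital CFSE = 4(-0.4) + 0(0.6) = -1.6Δo = -1.6 × 413 = -661 kJ/mol.
High-spin d⁴ would be t₂g³ eg¹ with 0 pairs; low-spin has 1, so 1 excess pair costs +1P = +184 kJ/mol.
Combining: -661 + 184 = -477 kJ/mol.

-477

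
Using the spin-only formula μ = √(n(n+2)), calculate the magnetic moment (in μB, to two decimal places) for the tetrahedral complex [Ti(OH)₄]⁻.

1.73 μB

Each OH⁻ contributes -1; 4 × (-1) = -4. With overall charge -1, Ti is in the +3 oxidation state.
Ti is in group 4, so Ti³⁺ is d¹ (4 − 3 = 1).
Tetrahedral splitting is small, so the complex is high-spin.
Configuration: e^1 t2^0 → 1 unpaired electron.
μ(spin-only) = √[1(1+2)] = √3 ≈ 1.73 μB.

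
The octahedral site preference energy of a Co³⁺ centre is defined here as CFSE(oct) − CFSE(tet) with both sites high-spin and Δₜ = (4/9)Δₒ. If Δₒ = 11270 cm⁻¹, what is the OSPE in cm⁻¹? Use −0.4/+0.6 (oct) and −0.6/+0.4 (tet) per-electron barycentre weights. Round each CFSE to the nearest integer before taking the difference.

-1503

Co³⁺: group 9, so d-count = 9 − 3 = 6.
In an octahedral site d⁶ (HS) is t₂g⁴ eg², giving CFSE(oct) = -0.4Δₒ = -4508 cm⁻¹.
Tetrahedral e³ t₂³ gives -0.6Δₜ = -0.6 × (4/9) × 11270 = -3005 cm⁻¹.
OSPE = -4508 − (-3005) = -1503 cm⁻¹.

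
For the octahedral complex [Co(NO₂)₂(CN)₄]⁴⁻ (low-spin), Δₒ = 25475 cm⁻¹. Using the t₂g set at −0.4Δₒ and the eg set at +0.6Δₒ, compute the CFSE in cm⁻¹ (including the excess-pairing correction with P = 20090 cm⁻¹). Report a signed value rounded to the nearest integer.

-25765

Ligand charges: 2×(-1) from NO₂⁻ and 4×(-1) from CN⁻ sum to -6; with overall charge -4, Co is +2.
Co sits in group 9; removing 2 electrons leaves Co²⁺ with 9 − 2 = 7 d electrons.
Electron filling gives t₂g⁶ eg¹.
Orbital CFSE = 6(-0.4) + 1(0.6) = -1.8Δₒ = -1.8 × 25475 = -45855 cm⁻¹.
Pairing penalty: 3 pairs vs 2 in the high-spin reference → 1 extra × P = 20090 cm⁻¹.
Combining: -45855 + 20090 = -25765 cm⁻¹.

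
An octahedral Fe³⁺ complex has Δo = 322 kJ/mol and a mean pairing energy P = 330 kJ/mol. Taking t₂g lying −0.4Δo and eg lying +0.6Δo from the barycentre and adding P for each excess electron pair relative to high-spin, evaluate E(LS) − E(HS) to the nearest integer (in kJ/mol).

Fe³⁺: group 8, so d-count = 8 − 3 = 5.
In the high-spin limit (t₂g³ eg²) the orbital term is 0.0Δo = 0 kJ/mol, with no excess pairing.
Low-spin: t₂g⁵ eg⁰, orbital CFSE = -2.0Δo = -644 kJ/mol; plus 2 excess pairs × P = +660 kJ/mol; total 16 kJ/mol.
E(LS) − E(HS) = 16 − (0) = 16 kJ/mol.

16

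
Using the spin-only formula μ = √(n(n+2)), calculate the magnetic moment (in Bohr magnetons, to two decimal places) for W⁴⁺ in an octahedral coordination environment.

W sits in group 6; removing 4 electrons leaves W⁴⁺ with 6 − 4 = 2 d electrons.
For octahedral d² the high- and low-spin configurations coincide.
Configuration: t₂g² eg⁰ → 2 unpaired electrons.
μ(spin-only) = √[2(2+2)] = √8 ≈ 2.83 Bohr magnetons.

2.83 Bohr magnetons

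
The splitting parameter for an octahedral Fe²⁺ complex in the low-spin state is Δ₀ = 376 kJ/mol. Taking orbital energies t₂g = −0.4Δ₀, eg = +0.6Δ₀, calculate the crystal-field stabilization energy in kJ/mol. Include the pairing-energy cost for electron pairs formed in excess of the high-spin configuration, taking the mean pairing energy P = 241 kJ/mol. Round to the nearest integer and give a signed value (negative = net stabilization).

-420

Fe²⁺: group 8, so d-count = 8 − 2 = 6.
The d⁶ electrons fill as t₂g⁶ eg⁰.
Orbital CFSE = 6(-0.4) + 0(0.6) = -2.4Δ₀ = -2.4 × 376 = -902 kJ/mol.
Relative to high-spin t₂g⁴ eg² (1 paired), the low-spin configuration has 2 additional pairs, contributing +2 × 241 = +482 kJ/mol.
Combining: -902 + 482 = -420 kJ/mol.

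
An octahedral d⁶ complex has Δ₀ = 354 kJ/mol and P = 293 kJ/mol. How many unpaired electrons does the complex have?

0

Δ₀ > P, so pairing is preferred: the ground state is low-spin.
Filling d⁶ accordingly: t₂g⁶ eg⁰.
Unpaired electrons: 0.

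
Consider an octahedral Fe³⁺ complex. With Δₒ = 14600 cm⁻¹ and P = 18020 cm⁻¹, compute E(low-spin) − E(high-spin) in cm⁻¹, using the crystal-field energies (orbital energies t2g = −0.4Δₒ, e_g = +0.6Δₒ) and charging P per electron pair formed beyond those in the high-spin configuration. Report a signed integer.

6840

Group 8 minus oxidation state +3 gives a d⁵ configuration for Fe³⁺.
High-spin d⁵ fills as t2g^3 e_g^2 with CFSE 3(−0.4) + 2(+0.6) = 0.0Δₒ = 0 cm⁻¹.
Low-spin: t2g^5 e_g^0, orbital CFSE = -2.0Δₒ = -29200 cm⁻¹; plus 2 excess pairs × P = +36040 cm⁻¹; total 6840 cm⁻¹.
Thus E(LS) − E(HS) = 6840 cm⁻¹.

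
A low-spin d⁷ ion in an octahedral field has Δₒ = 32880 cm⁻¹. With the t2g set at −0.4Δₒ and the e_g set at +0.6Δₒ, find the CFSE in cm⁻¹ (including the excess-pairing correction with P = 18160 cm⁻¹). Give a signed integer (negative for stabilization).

Configuration: t2g^6 e_g^1.
CFSE(orbital) = 6×(-0.4Δₒ) + 1×(0.6Δₒ) = -1.8Δₒ; with Δₒ = 32880 cm⁻¹ that is -59184 cm⁻¹.
Pairing penalty: 3 pairs vs 2 in the high-spin reference → 1 extra × P = 18160 cm⁻¹.
Combining: -59184 + 18160 = -41024 cm⁻¹.

-41024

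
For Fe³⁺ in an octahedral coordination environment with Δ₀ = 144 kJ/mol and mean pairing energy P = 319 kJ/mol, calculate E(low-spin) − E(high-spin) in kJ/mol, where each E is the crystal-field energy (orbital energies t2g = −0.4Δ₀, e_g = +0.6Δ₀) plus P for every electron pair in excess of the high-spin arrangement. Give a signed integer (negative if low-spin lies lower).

350

Fe is in group 8, so Fe³⁺ is d⁵ (8 − 3 = 5).
High-spin d⁵ fills as t2g^3 e_g^2 with CFSE 3(−0.4) + 2(+0.6) = 0.0Δ₀ = 0 kJ/mol.
For low-spin the configuration is t2g^5 e_g^0: orbital energy -2.0 × 144 = -288 kJ/mol, and 2 additional pairs relative to high-spin add 638 kJ/mol, giving 350 kJ/mol.
The difference is 350 − (0) = 350 kJ/mol, so high-spin lies lower.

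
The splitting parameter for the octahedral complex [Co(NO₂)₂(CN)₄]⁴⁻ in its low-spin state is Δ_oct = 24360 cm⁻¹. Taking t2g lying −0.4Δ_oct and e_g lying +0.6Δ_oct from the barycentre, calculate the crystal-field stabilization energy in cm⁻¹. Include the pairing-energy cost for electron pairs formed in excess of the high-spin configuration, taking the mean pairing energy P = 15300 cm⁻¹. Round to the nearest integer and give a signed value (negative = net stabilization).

-28548

Ligand charges: 2×(-1) from NO₂⁻ and 4×(-1) from CN⁻ sum to -6; with overall charge -4, Co is +2.
Co sits in group 9; removing 2 electrons leaves Co²⁺ with 9 − 2 = 7 d electrons.
Configuration: t2g^6 e_g^1.
Orbital CFSE = 6(-0.4) + 1(0.6) = -1.8Δ_oct = -1.8 × 24360 = -43848 cm⁻¹.
High-spin d⁷ would be t2g^5 e_g^2 with 2 pairs; low-spin has 3, so 1 excess pair costs +1P = +15300 cm⁻¹.
Combining: -43848 + 15300 = -28548 cm⁻¹.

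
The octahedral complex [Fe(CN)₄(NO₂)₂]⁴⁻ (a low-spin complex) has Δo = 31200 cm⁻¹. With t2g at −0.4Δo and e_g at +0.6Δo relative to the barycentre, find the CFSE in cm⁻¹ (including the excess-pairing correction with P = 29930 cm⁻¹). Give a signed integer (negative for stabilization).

Ligand charges: 4×(-1) from CN⁻ and 2×(-1) from NO₂⁻ sum to -6; with overall charge -4, Fe is +2.
Group 8 minus oxidation state +2 gives a d⁶ configuration for Fe²⁺.
Electron filling gives t2g^6 e_g^0.
The orbital stabilization is -2.4Δo = -2.4 × 31200 = -74880 cm⁻¹.
Relative to high-spin t2g^4 e_g^2 (1 paired), the low-spin configuration has 2 additional pairs, contributing +2 × 29930 = +59860 cm⁻¹.
Combining: -74880 + 59860 = -15020 cm⁻¹.

-15020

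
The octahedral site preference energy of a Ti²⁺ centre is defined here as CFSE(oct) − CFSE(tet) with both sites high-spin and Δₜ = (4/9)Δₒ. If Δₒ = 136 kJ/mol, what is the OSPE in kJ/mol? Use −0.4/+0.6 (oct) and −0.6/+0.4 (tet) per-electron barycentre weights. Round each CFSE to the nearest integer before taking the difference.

Ti²⁺: group 4, so d-count = 4 − 2 = 2.
Octahedral high-spin t2g^2 e_g^0: CFSE = -0.8 × 136 = -109 kJ/mol.
Tetrahedral e^2 t2^0 gives -1.2Δₜ = -1.2 × (4/9) × 136 = -73 kJ/mol.
OSPE = -109 − (-73) = -36 kJ/mol.

-36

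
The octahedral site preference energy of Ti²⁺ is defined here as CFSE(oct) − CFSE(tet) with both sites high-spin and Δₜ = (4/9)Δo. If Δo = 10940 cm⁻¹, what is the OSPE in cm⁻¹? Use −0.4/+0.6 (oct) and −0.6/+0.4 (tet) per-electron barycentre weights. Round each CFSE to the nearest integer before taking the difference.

Ti is in group 4, so Ti²⁺ is d² (4 − 2 = 2).
Octahedral high-spin t2g^2 e_g^0: CFSE = -0.8 × 10940 = -8752 cm⁻¹.
Tetrahedral e^2 t2^0 gives -1.2Δₜ = -1.2 × (4/9) × 10940 = -5835 cm⁻¹.
Subtracting, OSPE = -8752 − (-5835) = -2917 cm⁻¹.

-2917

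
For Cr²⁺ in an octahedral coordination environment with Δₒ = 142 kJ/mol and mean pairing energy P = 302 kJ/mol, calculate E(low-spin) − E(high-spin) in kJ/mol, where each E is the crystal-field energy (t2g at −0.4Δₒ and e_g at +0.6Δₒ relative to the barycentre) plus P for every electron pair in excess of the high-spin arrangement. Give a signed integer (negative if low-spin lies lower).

Group 6 minus oxidation state +2 gives a d⁴ configuration for Cr²⁺.
High-spin: t2g^3 e_g^1, CFSE = -0.6Δₒ = -85 kJ/mol.
Low-spin t2g^4 e_g^0 gives -1.6Δₒ = -227 kJ/mol, but forming 1 extra pair costs 1P = 302 kJ/mol, so E(LS) = -227 + 302 = 75 kJ/mol.
The difference is 75 − (-85) = 160 kJ/mol, so high-spin lies lower.

160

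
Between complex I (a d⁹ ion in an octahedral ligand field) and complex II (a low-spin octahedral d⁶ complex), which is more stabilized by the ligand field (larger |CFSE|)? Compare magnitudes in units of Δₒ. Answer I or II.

I: t₂g⁶ eg³, CFSE = -0.6Δₒ.
II: t₂g⁶ eg⁰, CFSE = -2.4Δₒ.
So II has the larger |CFSE|.

II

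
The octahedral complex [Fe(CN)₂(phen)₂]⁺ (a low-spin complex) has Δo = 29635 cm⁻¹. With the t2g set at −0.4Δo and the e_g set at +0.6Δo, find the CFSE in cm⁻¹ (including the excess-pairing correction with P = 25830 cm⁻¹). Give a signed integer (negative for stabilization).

-7610

Ligand charges: 2×(-1) from CN⁻ and 2×(+0) from phen sum to -2; with overall charge +1, Fe is +3.
Group 8 minus oxidation state +3 gives a d⁵ configuration for Fe³⁺.
The d⁵ electrons fill as t2g^5 e_g^0.
CFSE(orbital) = 5×(-0.4Δo) + 0×(0.6Δo) = -2.0Δo; with Δo = 29635 cm⁻¹ that is -59270 cm⁻¹.
High-spin d⁵ would be t2g^3 e_g^2 with 0 pairs; low-spin has 2, so 2 excess pairs cost +2P = +51660 cm⁻¹.
Overall CFSE = -59270 + 51660 = -7610 cm⁻¹.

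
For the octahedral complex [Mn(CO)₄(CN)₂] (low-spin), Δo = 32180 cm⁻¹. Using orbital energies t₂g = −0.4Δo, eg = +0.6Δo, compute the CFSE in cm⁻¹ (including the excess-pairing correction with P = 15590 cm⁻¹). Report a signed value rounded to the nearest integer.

Ligand charges: 4×(+0) from CO and 2×(-1) from CN⁻ sum to -2; with overall charge +0, Mn is +2.
Mn sits in group 7; removing 2 electrons leaves Mn²⁺ with 7 − 2 = 5 d electrons.
Electron filling gives t₂g⁵ eg⁰.
CFSE(orbital) = 5×(-0.4Δo) + 0×(0.6Δo) = -2.0Δo; with Δo = 32180 cm⁻¹ that is -64360 cm⁻¹.
High-spin d⁵ would be t₂g³ eg² with 0 pairs; low-spin has 2, so 2 excess pairs cost +2P = +31180 cm⁻¹.
Overall CFSE = -64360 + 31180 = -33180 cm⁻¹.

-33180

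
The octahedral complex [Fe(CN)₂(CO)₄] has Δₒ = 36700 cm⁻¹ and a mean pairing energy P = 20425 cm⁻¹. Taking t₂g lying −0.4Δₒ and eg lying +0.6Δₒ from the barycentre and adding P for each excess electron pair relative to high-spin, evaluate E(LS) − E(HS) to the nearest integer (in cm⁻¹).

-32550

Ligand charges: 2×(-1) from CN⁻ and 4×(+0) from CO sum to -2; with overall charge +0, Fe is +2.
Fe²⁺: group 8, so d-count = 8 − 2 = 6.
High-spin: t₂g⁴ eg², CFSE = -0.4Δₒ = -14680 cm⁻¹.
Low-spin t₂g⁶ eg⁰ gives -2.4Δₒ = -88080 cm⁻¹, but forming 2 extra pairs costs 2P = 40850 cm⁻¹, so E(LS) = -88080 + 40850 = -47230 cm⁻¹.
The difference is -47230 − (-14680) = -32550 cm⁻¹, so low-spin lies lower.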